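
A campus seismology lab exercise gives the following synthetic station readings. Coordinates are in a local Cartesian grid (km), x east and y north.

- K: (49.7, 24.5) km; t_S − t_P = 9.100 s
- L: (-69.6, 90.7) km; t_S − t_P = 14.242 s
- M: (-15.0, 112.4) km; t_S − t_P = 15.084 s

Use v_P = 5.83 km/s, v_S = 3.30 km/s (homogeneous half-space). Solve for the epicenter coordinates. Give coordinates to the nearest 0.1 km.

Distance from S−P lag: d = Δt · v_P v_S / (v_P − v_S) = Δt · (5.83·3.30)/(5.83−3.30) ≈ 7.6043·Δt.
So d_K = 69.20, d_L = 108.30, d_M = 114.70 km.
Circle about each station: (x − 49.7)² + (y − 24.5)² = 69.20²; (x + 69.6)² + (y − 90.7)² = 108.30²; (x + 15.0)² + (y − 112.4)² = 114.70².
Subtracting the K equation from the L and M equations removes the quadratic terms:
-238.6 x + 132.4 y = 3060.06
-129.4 x + 175.8 y = 1420.97
Solving the 2×2 system: x ≈ -14.1, y ≈ -2.3 km.

-14.1 km east, -2.3 km north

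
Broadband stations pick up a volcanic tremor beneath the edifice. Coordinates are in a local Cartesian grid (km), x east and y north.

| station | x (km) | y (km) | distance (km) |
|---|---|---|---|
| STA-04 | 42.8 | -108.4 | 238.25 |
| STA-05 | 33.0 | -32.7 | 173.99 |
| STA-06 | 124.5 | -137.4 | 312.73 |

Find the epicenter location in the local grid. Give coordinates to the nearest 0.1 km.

Circle about each station: (x − 42.8)² + (y + 108.4)² = 238.25²; (x − 33.0)² + (y + 32.7)² = 173.99²; (x − 124.5)² + (y + 137.4)² = 312.73².
Subtracting pairs of circle equations eliminates x²+y² and gives linear equations (the radical axes):
-19.6 x + 151.4 y = 15066.43
163.4 x − 58.0 y = -20240.38
Solving the 2×2 system: x ≈ -92.8, y ≈ 87.5 km.

x ≈ -92.8 km, y ≈ 87.5 km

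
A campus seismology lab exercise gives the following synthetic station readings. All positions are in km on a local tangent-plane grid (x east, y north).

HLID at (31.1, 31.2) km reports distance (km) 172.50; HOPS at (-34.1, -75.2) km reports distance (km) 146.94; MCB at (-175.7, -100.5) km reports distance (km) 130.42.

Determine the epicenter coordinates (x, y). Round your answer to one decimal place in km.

x ≈ -141.3 km, y ≈ 25.3 km

Circle about each station: (x − 31.1)² + (y − 31.2)² = 172.50²; (x + 34.1)² + (y + 75.2)² = 146.94²; (x + 175.7)² + (y + 100.5)² = 130.42².
Subtracting the HLID equation from the HOPS and MCB equations removes the quadratic terms:
-130.4 x − 212.8 y = 13042.09
-413.6 x − 263.4 y = 51776.96
Solving the 2×2 system: x ≈ -141.3, y ≈ 25.3 km.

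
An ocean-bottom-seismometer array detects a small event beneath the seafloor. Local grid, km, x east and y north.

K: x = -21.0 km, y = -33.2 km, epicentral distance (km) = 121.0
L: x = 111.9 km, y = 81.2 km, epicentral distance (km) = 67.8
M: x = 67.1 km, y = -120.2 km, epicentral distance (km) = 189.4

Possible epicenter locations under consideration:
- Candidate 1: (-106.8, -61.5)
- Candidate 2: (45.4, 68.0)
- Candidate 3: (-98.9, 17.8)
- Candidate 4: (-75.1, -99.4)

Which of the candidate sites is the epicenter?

For each candidate, compare |candidate − station| to the reported distance:
Candidate 1: residuals K 30.7, L 193.3, M 5.9 → max 193.3 km
Candidate 2: residuals K 0.0, L 0.0, M 0.0 → max 0.0 km
Candidate 3: residuals K 27.9, L 152.3, M 26.5 → max 152.3 km
Candidate 4: residuals K 35.5, L 192.2, M 45.7 → max 192.2 km
Only Candidate 2 has all residuals ≈ 0.

Candidate 2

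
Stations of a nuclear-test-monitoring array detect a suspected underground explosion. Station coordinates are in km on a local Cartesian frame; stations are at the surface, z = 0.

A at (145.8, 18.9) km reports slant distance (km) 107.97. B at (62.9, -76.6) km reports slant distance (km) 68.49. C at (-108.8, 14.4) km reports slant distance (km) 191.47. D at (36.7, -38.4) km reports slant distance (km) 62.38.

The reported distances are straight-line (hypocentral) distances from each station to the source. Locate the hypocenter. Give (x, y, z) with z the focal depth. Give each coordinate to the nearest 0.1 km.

Each station gives a sphere (x−x_i)² + (y−y_i)² + z² = d_i² (stations at z=0).
Subtracting the A sphere from B and C: z² cancels, leaving linear equations in x and y:
-165.8 x − 191.0 y = -4824.24
-509.2 x − 9.0 y = -34573.29
Solving: x ≈ 68.502, y ≈ -34.206 km (keep extra digits for the depth step; rounded: 68.5, -34.2).
Then from the A sphere: z² = 107.97² − (x − 145.8)² − (y − 18.9)² with x = 68.502, y = -34.206, so z ≈ 53.500 ≈ 53.5 km.
Check against D (with the unrounded solution): distance 62.38 ≈ 62.38 km. ✓

x ≈ 68.5 km, y ≈ -34.2 km, depth ≈ 53.5 km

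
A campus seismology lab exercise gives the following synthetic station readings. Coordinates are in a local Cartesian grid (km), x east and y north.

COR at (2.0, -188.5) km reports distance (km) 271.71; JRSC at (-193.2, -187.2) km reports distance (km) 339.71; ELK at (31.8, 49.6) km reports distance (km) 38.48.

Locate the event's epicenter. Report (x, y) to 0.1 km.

Circle about each station: (x − 2.0)² + (y + 188.5)² = 271.71²; (x + 193.2)² + (y + 187.2)² = 339.71²; (x − 31.8)² + (y − 49.6)² = 38.48².
Subtracting pairs of circle equations eliminates x²+y² and gives linear equations (the radical axes):
-390.4 x + 2.6 y = -4742.73
59.6 x + 476.2 y = 40280.76
Solving the 2×2 system: x ≈ 12.7, y ≈ 83.0 km.

x ≈ 12.7 km, y ≈ 83.0 km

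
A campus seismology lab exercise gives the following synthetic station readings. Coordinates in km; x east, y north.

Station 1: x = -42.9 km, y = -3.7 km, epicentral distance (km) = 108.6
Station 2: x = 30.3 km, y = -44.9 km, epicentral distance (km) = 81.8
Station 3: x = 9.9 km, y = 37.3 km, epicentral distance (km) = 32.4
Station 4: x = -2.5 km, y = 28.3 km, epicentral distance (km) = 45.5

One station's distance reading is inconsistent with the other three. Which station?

Solve using three stations at a time. Using Station 2, Station 3, Station 4 (subtract circle equations pairwise → linear system) gives (x, y) ≈ (42.5, 36.1).
Distances from that point to each station vs reported:
  Station 1: calculated 94.2 vs reported 108.6 → residual 14.4 km
  Station 2: calculated 81.9 vs reported 81.8 → residual 0.1 km
  Station 3: calculated 32.6 vs reported 32.4 → residual 0.2 km
  Station 4: calculated 45.6 vs reported 45.5 → residual 0.1 km
Station 2, Station 3, Station 4 are mutually consistent (residuals ≈ 0); Station 1 is off by 14.4 km.

Station 1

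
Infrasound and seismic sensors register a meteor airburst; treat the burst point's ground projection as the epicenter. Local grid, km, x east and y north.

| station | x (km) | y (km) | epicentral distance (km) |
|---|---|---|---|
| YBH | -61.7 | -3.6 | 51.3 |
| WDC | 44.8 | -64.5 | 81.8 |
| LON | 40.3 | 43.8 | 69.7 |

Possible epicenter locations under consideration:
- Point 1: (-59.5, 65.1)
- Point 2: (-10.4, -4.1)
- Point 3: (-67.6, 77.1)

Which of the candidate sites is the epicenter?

Point 2

For each candidate, compare |candidate − station| to the reported distance:
Point 1: residuals YBH 17.4, WDC 84.6, LON 32.3 → max 84.6 km
Point 2: residuals YBH 0.0, WDC 0.0, LON 0.0 → max 0.0 km
Point 3: residuals YBH 29.6, WDC 99.0, LON 43.2 → max 99.0 km
Only Point 2 has all residuals ≈ 0.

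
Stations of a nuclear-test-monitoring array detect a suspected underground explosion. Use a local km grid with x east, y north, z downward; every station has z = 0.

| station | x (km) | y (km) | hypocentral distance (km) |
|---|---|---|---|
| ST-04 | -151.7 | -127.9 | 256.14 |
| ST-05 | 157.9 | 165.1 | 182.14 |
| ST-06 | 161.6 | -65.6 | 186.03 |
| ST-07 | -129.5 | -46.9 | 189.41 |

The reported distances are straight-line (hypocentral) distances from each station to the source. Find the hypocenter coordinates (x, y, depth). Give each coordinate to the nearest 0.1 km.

(25.1, 50.7, 49.5)

Each station gives a sphere (x−x_i)² + (y−y_i)² + z² = d_i² (stations at z=0).
Subtracting the ST-04 sphere from ST-05 and ST-06: z² cancels, leaving linear equations in x and y:
619.2 x + 586.0 y = 45251.84
626.6 x + 124.6 y = 22047.16
Solving: x ≈ 25.105, y ≈ 50.695 km (keep extra digits for the depth step; rounded: 25.1, 50.7).
Then from the ST-04 sphere: z² = 256.14² − (x + 151.7)² − (y + 127.9)² with x = 25.105, y = 50.695, so z ≈ 49.513 ≈ 49.5 km.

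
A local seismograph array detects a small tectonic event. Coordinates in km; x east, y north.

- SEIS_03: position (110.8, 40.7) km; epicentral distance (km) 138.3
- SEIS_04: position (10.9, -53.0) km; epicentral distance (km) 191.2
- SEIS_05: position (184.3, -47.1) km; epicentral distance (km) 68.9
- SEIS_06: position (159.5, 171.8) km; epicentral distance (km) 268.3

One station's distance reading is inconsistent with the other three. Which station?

SEIS_04

Solve using three stations at a time. Using SEIS_03, SEIS_05, SEIS_06 (subtract circle equations pairwise → linear system) gives (x, y) ≈ (135.3, -95.4).
Distances from that point to each station vs reported:
  SEIS_03: calculated 138.3 vs reported 138.3 → residual 0.0 km
  SEIS_04: calculated 131.4 vs reported 191.2 → residual 59.8 km
  SEIS_05: calculated 68.8 vs reported 68.9 → residual 0.1 km
  SEIS_06: calculated 268.3 vs reported 268.3 → residual 0.0 km
SEIS_03, SEIS_05, SEIS_06 are mutually consistent (residuals ≈ 0); SEIS_04 is off by 59.8 km.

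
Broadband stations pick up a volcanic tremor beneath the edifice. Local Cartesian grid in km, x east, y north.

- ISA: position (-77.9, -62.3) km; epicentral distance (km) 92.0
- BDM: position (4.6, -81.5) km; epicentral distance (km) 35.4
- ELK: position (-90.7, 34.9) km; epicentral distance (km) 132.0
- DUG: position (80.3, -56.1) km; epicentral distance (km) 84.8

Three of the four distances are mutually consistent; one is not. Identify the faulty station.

Solve using three stations at a time. Using ISA, BDM, ELK (subtract circle equations pairwise → linear system) gives (x, y) ≈ (12.8, -47.0).
Distances from that point to each station vs reported:
  ISA: calculated 92.0 vs reported 92.0 → residual 0.0 km
  BDM: calculated 35.5 vs reported 35.4 → residual 0.1 km
  ELK: calculated 132.0 vs reported 132.0 → residual 0.0 km
  DUG: calculated 68.1 vs reported 84.8 → residual 16.7 km
ISA, BDM, ELK are mutually consistent (residuals ≈ 0); DUG is off by 16.7 km.

DUG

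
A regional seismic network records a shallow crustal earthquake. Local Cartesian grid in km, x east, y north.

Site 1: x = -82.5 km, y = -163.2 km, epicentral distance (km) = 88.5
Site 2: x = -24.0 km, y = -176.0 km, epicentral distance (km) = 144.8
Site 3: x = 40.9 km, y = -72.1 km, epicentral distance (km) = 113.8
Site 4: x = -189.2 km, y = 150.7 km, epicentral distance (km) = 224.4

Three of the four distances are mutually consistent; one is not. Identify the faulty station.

Site 1

Solve using three stations at a time. Using Site 2, Site 3, Site 4 (subtract circle equations pairwise → linear system) gives (x, y) ≈ (-67.7, -37.9).
Distances from that point to each station vs reported:
  Site 1: calculated 126.1 vs reported 88.5 → residual 37.6 km
  Site 2: calculated 144.8 vs reported 144.8 → residual 0.0 km
  Site 3: calculated 113.8 vs reported 113.8 → residual 0.0 km
  Site 4: calculated 224.4 vs reported 224.4 → residual 0.0 km
Site 2, Site 3, Site 4 are mutually consistent (residuals ≈ 0); Site 1 is off by 37.6 km.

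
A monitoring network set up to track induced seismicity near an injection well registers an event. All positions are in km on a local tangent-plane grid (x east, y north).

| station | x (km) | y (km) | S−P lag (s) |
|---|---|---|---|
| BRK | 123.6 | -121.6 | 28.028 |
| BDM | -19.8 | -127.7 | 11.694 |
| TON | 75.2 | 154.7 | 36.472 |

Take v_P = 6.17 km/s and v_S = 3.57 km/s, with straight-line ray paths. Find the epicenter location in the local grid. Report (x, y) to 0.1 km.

-111.9 km east, -91.2 km north

Distance from S−P lag: d = Δt · v_P v_S / (v_P − v_S) = Δt · (6.17·3.57)/(6.17−3.57) ≈ 8.4719·Δt.
So d_BRK = 237.45, d_BDM = 99.07, d_TON = 308.99 km.
Circle about each station: (x − 123.6)² + (y + 121.6)² = 237.45²; (x + 19.8)² + (y + 127.7)² = 99.07²; (x − 75.2)² + (y − 154.7)² = 308.99².
Subtracting the BRK equation from the BDM and TON equations removes the quadratic terms:
-286.8 x − 12.2 y = 33203.45
-96.8 x + 552.6 y = -39568.71
Solving the 2×2 system: x ≈ -111.9, y ≈ -91.2 km.
Check against BRK (with the unrounded x, y): √((x − 123.6)²+(y + 121.6)²) = 237.45 ≈ 237.45 km. ✓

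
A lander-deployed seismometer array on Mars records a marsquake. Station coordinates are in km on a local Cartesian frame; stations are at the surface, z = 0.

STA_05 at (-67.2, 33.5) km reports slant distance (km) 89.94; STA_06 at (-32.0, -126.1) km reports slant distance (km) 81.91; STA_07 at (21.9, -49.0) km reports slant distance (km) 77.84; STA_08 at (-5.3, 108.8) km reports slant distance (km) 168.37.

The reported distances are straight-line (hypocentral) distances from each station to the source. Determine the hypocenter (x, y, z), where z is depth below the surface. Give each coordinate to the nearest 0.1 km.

(-51.3, -51.0, 26.4)

Each station gives a sphere (x−x_i)² + (y−y_i)² + z² = d_i² (stations at z=0).
Subtracting the STA_05 sphere from STA_06 and STA_07: z² cancels, leaving linear equations in x and y:
70.4 x − 319.2 y = 12667.08
178.2 x − 165.0 y = -727.34
Solving: x ≈ -51.303, y ≈ -50.999 km (keep extra digits for the depth step; rounded: -51.3, -51.0).
Then from the STA_05 sphere: z² = 89.94² − (x + 67.2)² − (y − 33.5)² with x = -51.303, y = -50.999, so z ≈ 26.390 ≈ 26.4 km.
Check against STA_08 (with the unrounded solution): distance 168.37 ≈ 168.37 km. ✓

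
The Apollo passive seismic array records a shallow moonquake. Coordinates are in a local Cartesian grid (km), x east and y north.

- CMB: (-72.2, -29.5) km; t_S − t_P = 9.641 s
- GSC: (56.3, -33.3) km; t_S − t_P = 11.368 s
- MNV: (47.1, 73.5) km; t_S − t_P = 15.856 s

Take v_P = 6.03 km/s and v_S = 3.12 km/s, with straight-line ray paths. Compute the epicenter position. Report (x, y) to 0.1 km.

-13.2 km east, -9.4 km north

Distance from S−P lag: d = Δt · v_P v_S / (v_P − v_S) = Δt · (6.03·3.12)/(6.03−3.12) ≈ 6.4652·Δt.
So d_CMB = 62.33, d_GSC = 73.50, d_MNV = 102.51 km.
Circle about each station: (x + 72.2)² + (y + 29.5)² = 62.33²; (x − 56.3)² + (y + 33.3)² = 73.50²; (x − 47.1)² + (y − 73.5)² = 102.51².
Subtracting the CMB equation from the GSC and MNV equations removes the quadratic terms:
257.0 x − 7.6 y = -3321.73
238.6 x + 206.0 y = -5085.70
Solving the 2×2 system: x ≈ -13.2, y ≈ -9.4 km.
Check against CMB (with the unrounded x, y): √((x + 72.2)²+(y + 29.5)²) = 62.33 ≈ 62.33 km. ✓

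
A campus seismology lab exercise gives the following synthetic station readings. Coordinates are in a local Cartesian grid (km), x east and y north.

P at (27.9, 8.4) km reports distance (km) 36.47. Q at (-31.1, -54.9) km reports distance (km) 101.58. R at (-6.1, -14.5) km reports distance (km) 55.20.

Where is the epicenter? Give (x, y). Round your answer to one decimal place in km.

(7.9, 38.9)

Circle about each station: (x − 27.9)² + (y − 8.4)² = 36.47²; (x + 31.1)² + (y + 54.9)² = 101.58²; (x + 6.1)² + (y + 14.5)² = 55.20².
Subtracting the P equation from the Q and R equations removes the quadratic terms:
-118.0 x − 126.6 y = -5856.19
-68.0 x − 45.8 y = -2318.49
Solving the 2×2 system: x ≈ 7.9, y ≈ 38.9 km.
Check against P (with the unrounded x, y): √((x − 27.9)²+(y − 8.4)²) = 36.47 ≈ 36.47 km. ✓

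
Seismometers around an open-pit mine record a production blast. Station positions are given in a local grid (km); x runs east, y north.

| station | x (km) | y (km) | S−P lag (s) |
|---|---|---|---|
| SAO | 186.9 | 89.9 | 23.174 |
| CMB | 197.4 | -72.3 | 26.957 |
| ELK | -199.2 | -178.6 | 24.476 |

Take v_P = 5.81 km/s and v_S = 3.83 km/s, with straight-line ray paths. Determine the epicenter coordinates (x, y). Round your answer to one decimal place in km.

Distance from S−P lag: d = Δt · v_P v_S / (v_P − v_S) = Δt · (5.81·3.83)/(5.81−3.83) ≈ 11.2385·Δt.
So d_SAO = 260.44, d_CMB = 302.96, d_ELK = 275.07 km.
Circle about each station: (x − 186.9)² + (y − 89.9)² = 260.44²; (x − 197.4)² + (y + 72.3)² = 302.96²; (x + 199.2)² + (y + 178.6)² = 275.07².
Subtracting pairs of circle equations eliminates x²+y² and gives linear equations (the radical axes):
21.0 x − 324.4 y = -22775.34
-772.2 x − 537.0 y = 20730.47
Solving the 2×2 system: x ≈ -72.4, y ≈ 65.5 km.
Check against SAO (with the unrounded x, y): √((x − 186.9)²+(y − 89.9)²) = 260.45 ≈ 260.44 km. ✓

x ≈ -72.4 km, y ≈ 65.5 km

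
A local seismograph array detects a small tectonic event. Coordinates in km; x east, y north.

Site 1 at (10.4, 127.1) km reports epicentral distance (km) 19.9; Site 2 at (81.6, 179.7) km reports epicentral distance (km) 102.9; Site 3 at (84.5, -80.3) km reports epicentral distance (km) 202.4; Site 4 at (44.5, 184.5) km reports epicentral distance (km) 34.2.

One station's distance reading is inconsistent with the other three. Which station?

Site 4

Solve using three stations at a time. Using Site 1, Site 2, Site 3 (subtract circle equations pairwise → linear system) gives (x, y) ≈ (8.5, 107.3).
Distances from that point to each station vs reported:
  Site 1: calculated 19.9 vs reported 19.9 → residual 0.0 km
  Site 2: calculated 102.9 vs reported 102.9 → residual 0.0 km
  Site 3: calculated 202.4 vs reported 202.4 → residual 0.0 km
  Site 4: calculated 85.2 vs reported 34.2 → residual 51.0 km
Site 1, Site 2, Site 3 are mutually consistent (residuals ≈ 0); Site 4 is off by 51.0 km.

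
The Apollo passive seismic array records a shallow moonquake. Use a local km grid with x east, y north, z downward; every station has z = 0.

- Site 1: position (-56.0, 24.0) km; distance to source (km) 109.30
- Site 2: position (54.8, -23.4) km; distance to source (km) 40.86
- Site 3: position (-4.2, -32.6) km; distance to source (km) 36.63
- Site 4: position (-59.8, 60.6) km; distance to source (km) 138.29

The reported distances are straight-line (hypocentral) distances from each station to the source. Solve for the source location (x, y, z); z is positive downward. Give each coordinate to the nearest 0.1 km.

Each station gives a sphere (x−x_i)² + (y−y_i)² + z² = d_i² (stations at z=0).
Subtracting the Site 1 sphere from Site 2 and Site 3: z² cancels, leaving linear equations in x and y:
221.6 x − 94.8 y = 10115.55
103.6 x − 113.2 y = 7973.13
Solving: x ≈ 25.500, y ≈ -47.097 km (keep extra digits for the depth step; rounded: 25.5, -47.1).
Then from the Site 1 sphere: z² = 109.30² − (x + 56.0)² − (y − 24.0)² with x = 25.500, y = -47.097, so z ≈ 15.794 ≈ 15.8 km.

x ≈ 25.5 km, y ≈ -47.1 km, depth ≈ 15.8 km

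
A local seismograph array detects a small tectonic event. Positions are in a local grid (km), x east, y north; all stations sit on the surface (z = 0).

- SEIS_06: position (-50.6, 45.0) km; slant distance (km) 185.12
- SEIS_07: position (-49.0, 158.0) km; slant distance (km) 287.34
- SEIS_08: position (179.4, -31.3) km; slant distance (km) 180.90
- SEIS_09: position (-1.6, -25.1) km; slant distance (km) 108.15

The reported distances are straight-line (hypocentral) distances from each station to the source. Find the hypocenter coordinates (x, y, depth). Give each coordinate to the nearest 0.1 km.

Each station gives a sphere (x−x_i)² + (y−y_i)² + z² = d_i² (stations at z=0).
Subtracting the SEIS_06 sphere from SEIS_07 and SEIS_08: z² cancels, leaving linear equations in x and y:
3.2 x + 226.0 y = -25515.22
460.0 x − 152.6 y = 30123.29
Solving: x ≈ 27.901, y ≈ -113.294 km (keep extra digits for the depth step; rounded: 27.9, -113.3).
Then from the SEIS_06 sphere: z² = 185.12² − (x + 50.6)² − (y − 45.0)² with x = 27.901, y = -113.294, so z ≈ 55.227 ≈ 55.2 km.

x ≈ 27.9 km, y ≈ -113.3 km, depth ≈ 55.2 km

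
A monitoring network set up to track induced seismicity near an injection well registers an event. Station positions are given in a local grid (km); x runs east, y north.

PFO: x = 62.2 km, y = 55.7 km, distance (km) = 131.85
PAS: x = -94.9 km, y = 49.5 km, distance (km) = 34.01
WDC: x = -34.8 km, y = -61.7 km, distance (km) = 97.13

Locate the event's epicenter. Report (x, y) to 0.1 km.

Circle about each station: (x − 62.2)² + (y − 55.7)² = 131.85²; (x + 94.9)² + (y − 49.5)² = 34.01²; (x + 34.8)² + (y + 61.7)² = 97.13².
Subtracting the PFO equation from the PAS and WDC equations removes the quadratic terms:
-314.2 x − 12.4 y = 20712.67
-194.0 x − 234.8 y = 5996.79
Solving the 2×2 system: x ≈ -67.1, y ≈ 29.9 km.

-67.1 km east, 29.9 km north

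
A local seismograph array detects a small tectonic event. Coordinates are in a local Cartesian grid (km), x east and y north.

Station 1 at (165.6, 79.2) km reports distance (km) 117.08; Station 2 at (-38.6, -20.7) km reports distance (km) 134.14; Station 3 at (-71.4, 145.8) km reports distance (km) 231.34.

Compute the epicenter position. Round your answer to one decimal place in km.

95.4 km east, -14.5 km north

Circle about each station: (x − 165.6)² + (y − 79.2)² = 117.08²; (x + 38.6)² + (y + 20.7)² = 134.14²; (x + 71.4)² + (y − 145.8)² = 231.34².
Subtracting the Station 1 equation from the Station 2 and Station 3 equations removes the quadratic terms:
-408.4 x − 199.8 y = -36063.36
-474.0 x + 133.2 y = -47150.87
Solving the 2×2 system: x ≈ 95.4, y ≈ -14.5 km.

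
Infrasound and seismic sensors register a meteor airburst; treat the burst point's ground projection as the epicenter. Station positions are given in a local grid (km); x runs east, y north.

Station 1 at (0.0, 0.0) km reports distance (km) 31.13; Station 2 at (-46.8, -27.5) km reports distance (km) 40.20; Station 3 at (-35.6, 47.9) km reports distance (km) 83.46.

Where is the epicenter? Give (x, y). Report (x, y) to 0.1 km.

Circle about each station: x² + y² = 31.13²; (x + 46.8)² + (y + 27.5)² = 40.20²; (x + 35.6)² + (y − 47.9)² = 83.46².
Subtracting pairs of circle equations eliminates x²+y² and gives linear equations (the radical axes):
-93.6 x − 55.0 y = 2299.53
-71.2 x + 95.8 y = -2434.72
Solving the 2×2 system: x ≈ -6.7, y ≈ -30.4 km.

(-6.7, -30.4)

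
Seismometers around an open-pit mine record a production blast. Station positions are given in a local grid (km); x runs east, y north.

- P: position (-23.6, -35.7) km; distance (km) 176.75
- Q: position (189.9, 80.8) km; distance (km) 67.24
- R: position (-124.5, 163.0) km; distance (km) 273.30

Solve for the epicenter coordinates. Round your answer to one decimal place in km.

(127.2, 56.5)

Circle about each station: (x + 23.6)² + (y + 35.7)² = 176.75²; (x − 189.9)² + (y − 80.8)² = 67.24²; (x + 124.5)² + (y − 163.0)² = 273.30².
Subtracting the P equation from the Q and R equations removes the quadratic terms:
427.0 x + 233.0 y = 67478.54
-201.8 x + 397.4 y = -3214.53
Solving the 2×2 system: x ≈ 127.2, y ≈ 56.5 km.
Check against P (with the unrounded x, y): √((x + 23.6)²+(y + 35.7)²) = 176.75 ≈ 176.75 km. ✓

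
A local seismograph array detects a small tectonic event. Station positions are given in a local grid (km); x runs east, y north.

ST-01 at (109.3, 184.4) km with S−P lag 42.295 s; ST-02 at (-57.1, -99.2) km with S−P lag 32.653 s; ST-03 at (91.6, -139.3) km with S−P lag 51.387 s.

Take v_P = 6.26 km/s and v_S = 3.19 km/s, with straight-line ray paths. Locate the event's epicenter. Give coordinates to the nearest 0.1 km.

x ≈ -149.8 km, y ≈ 91.9 km

Distance from S−P lag: d = Δt · v_P v_S / (v_P − v_S) = Δt · (6.26·3.19)/(6.26−3.19) ≈ 6.5047·Δt.
So d_ST-01 = 275.12, d_ST-02 = 212.40, d_ST-03 = 334.26 km.
Circle about each station: (x − 109.3)² + (y − 184.4)² = 275.12²; (x + 57.1)² + (y + 99.2)² = 212.40²; (x − 91.6)² + (y + 139.3)² = 334.26².
Subtracting pairs of circle equations eliminates x²+y² and gives linear equations (the radical axes):
-332.8 x − 567.2 y = -2271.55
-35.4 x − 647.4 y = -54193.53
Solving the 2×2 system: x ≈ -149.8, y ≈ 91.9 km.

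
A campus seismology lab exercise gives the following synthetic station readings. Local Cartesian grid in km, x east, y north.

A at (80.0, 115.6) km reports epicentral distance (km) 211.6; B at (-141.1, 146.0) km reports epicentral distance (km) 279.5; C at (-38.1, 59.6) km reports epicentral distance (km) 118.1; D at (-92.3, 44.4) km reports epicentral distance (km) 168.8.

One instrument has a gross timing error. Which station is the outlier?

Solve using three stations at a time. Using A, B, D (subtract circle equations pairwise → linear system) gives (x, y) ≈ (15.1, -85.7).
Distances from that point to each station vs reported:
  A: calculated 211.5 vs reported 211.6 → residual 0.1 km
  B: calculated 279.4 vs reported 279.5 → residual 0.1 km
  C: calculated 154.8 vs reported 118.1 → residual 36.7 km
  D: calculated 168.7 vs reported 168.8 → residual 0.1 km
A, B, D are mutually consistent (residuals ≈ 0); C is off by 36.7 km.

C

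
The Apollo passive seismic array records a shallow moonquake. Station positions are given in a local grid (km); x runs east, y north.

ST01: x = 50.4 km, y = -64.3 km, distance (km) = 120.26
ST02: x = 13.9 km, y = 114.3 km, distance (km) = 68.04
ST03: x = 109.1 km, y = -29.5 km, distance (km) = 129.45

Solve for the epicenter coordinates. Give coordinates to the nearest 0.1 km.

(4.6, 46.9)

Circle about each station: (x − 50.4)² + (y + 64.3)² = 120.26²; (x − 13.9)² + (y − 114.3)² = 68.04²; (x − 109.1)² + (y + 29.5)² = 129.45².
Subtracting the ST01 equation from the ST02 and ST03 equations removes the quadratic terms:
-73.0 x + 357.2 y = 16416.08
117.4 x + 69.6 y = 3803.58
Solving the 2×2 system: x ≈ 4.6, y ≈ 46.9 km.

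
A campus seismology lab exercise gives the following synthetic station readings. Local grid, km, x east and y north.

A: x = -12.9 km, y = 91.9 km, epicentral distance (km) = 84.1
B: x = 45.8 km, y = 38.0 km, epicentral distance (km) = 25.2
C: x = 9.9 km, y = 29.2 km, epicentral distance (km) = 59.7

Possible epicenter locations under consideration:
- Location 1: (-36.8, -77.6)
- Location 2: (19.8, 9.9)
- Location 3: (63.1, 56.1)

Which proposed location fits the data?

For each candidate, compare |candidate − station| to the reported distance:
Location 1: residuals A 87.1, B 116.9, C 56.9 → max 116.9 km
Location 2: residuals A 4.2, B 13.1, C 38.0 → max 38.0 km
Location 3: residuals A 0.1, B 0.2, C 0.1 → max 0.2 km
Only Location 3 has all residuals ≈ 0.

Location 3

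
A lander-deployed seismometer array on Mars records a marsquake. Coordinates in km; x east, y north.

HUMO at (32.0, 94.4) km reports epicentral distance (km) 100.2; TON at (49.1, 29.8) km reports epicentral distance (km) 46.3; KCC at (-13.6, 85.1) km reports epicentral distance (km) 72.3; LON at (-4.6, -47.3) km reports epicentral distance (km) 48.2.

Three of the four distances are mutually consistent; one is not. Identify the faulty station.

KCC

Solve using three stations at a time. Using HUMO, TON, LON (subtract circle equations pairwise → linear system) gives (x, y) ≈ (18.4, -4.9).
Distances from that point to each station vs reported:
  HUMO: calculated 100.2 vs reported 100.2 → residual 0.0 km
  TON: calculated 46.3 vs reported 46.3 → residual 0.0 km
  KCC: calculated 95.5 vs reported 72.3 → residual 23.2 km
  LON: calculated 48.2 vs reported 48.2 → residual 0.0 km
HUMO, TON, LON are mutually consistent (residuals ≈ 0); KCC is off by 23.2 km.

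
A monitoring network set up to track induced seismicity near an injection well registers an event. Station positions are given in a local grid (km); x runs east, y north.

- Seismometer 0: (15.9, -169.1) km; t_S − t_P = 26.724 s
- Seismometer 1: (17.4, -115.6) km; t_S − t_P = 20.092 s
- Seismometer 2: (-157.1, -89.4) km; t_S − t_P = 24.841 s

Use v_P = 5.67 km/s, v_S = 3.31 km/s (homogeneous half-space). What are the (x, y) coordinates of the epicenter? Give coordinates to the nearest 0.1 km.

Distance from S−P lag: d = Δt · v_P v_S / (v_P − v_S) = Δt · (5.67·3.31)/(5.67−3.31) ≈ 7.9524·Δt.
So d_Seismometer 0 = 212.52, d_Seismometer 1 = 159.78, d_Seismometer 2 = 197.55 km.
Circle about each station: (x − 15.9)² + (y + 169.1)² = 212.52²; (x − 17.4)² + (y + 115.6)² = 159.78²; (x + 157.1)² + (y + 89.4)² = 197.55².
Subtracting the Seismometer 0 equation from the Seismometer 1 and Seismometer 2 equations removes the quadratic terms:
3.0 x + 107.0 y = 4453.60
-346.0 x + 159.4 y = 9963.90
Solving the 2×2 system: x ≈ -9.5, y ≈ 41.9 km.
Check against Seismometer 0 (with the unrounded x, y): √((x − 15.9)²+(y + 169.1)²) = 212.51 ≈ 212.52 km. ✓

x ≈ -9.5 km, y ≈ 41.9 km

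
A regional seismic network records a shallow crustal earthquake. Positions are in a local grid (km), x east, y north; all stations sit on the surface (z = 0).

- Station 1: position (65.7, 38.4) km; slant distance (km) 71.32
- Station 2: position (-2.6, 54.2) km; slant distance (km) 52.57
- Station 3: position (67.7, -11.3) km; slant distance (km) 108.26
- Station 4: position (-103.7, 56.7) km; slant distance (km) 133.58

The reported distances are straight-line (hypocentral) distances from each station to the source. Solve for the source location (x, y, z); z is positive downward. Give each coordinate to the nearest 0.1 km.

Each station gives a sphere (x−x_i)² + (y−y_i)² + z² = d_i² (stations at z=0).
Subtracting the Station 1 sphere from Station 2 and Station 3: z² cancels, leaving linear equations in x and y:
-136.6 x + 31.6 y = -523.71
4.0 x − 99.4 y = -7713.76
Solving: x ≈ 21.991, y ≈ 78.488 km (keep extra digits for the depth step; rounded: 22.0, 78.5).
Then from the Station 1 sphere: z² = 71.32² − (x − 65.7)² − (y − 38.4)² with x = 21.991, y = 78.488, so z ≈ 39.611 ≈ 39.6 km.

(22.0, 78.5, 39.6)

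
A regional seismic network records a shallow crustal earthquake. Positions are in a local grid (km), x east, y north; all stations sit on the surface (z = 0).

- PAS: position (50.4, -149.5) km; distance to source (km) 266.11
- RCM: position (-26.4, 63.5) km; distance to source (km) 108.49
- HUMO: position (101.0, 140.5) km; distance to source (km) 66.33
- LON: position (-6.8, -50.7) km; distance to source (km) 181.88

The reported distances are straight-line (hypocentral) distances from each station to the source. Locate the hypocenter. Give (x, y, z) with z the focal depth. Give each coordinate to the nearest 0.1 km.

Each station gives a sphere (x−x_i)² + (y−y_i)² + z² = d_i² (stations at z=0).
Subtracting the PAS sphere from RCM and HUMO: z² cancels, leaving linear equations in x and y:
-153.6 x + 426.0 y = 38883.25
101.2 x + 580.0 y = 71465.70
Solving: x ≈ 59.699, y ≈ 112.800 km (keep extra digits for the depth step; rounded: 59.7, 112.8).
Then from the PAS sphere: z² = 266.11² − (x − 50.4)² − (y + 149.5)² with x = 59.699, y = 112.800, so z ≈ 43.895 ≈ 43.9 km.

x ≈ 59.7 km, y ≈ 112.8 km, depth ≈ 43.9 km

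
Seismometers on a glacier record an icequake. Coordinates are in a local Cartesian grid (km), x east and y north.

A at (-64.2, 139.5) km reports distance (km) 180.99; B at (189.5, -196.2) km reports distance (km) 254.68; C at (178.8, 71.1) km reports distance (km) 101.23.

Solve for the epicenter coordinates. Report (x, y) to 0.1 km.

Circle about each station: (x + 64.2)² + (y − 139.5)² = 180.99²; (x − 189.5)² + (y + 196.2)² = 254.68²; (x − 178.8)² + (y − 71.1)² = 101.23².
Subtracting pairs of circle equations eliminates x²+y² and gives linear equations (the radical axes):
507.4 x − 671.4 y = 18718.28
486.0 x − 136.8 y = 35952.63
Solving the 2×2 system: x ≈ 84.0, y ≈ 35.6 km.
Check against A (with the unrounded x, y): √((x + 64.2)²+(y − 139.5)²) = 180.99 ≈ 180.99 km. ✓

(84.0, 35.6)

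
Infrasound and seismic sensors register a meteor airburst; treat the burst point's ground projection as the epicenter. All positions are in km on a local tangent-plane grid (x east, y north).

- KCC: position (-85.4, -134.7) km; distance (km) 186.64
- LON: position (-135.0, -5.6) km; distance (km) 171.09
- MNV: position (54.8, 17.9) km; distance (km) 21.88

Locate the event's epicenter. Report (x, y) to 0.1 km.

Circle about each station: (x + 85.4)² + (y + 134.7)² = 186.64²; (x + 135.0)² + (y + 5.6)² = 171.09²; (x − 54.8)² + (y − 17.9)² = 21.88².
Subtracting pairs of circle equations eliminates x²+y² and gives linear equations (the radical axes):
-99.2 x + 258.2 y = -1618.19
280.4 x + 305.2 y = 12241.96
Solving the 2×2 system: x ≈ 35.6, y ≈ 7.4 km.

35.6 km east, 7.4 km north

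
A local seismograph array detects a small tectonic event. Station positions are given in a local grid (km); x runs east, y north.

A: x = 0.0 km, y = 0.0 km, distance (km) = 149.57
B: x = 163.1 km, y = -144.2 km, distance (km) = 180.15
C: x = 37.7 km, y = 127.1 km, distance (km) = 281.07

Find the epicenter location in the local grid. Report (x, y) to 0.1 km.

-17.0 km east, -148.6 km north

Circle about each station: x² + y² = 149.57²; (x − 163.1)² + (y + 144.2)² = 180.15²; (x − 37.7)² + (y − 127.1)² = 281.07².
Subtracting the A equation from the B and C equations removes the quadratic terms:
326.2 x − 288.4 y = 37312.41
75.4 x + 254.2 y = -39053.46
Solving the 2×2 system: x ≈ -17.0, y ≈ -148.6 km.
Check against A (with the unrounded x, y): √(x²+y²) = 149.56 ≈ 149.57 km. ✓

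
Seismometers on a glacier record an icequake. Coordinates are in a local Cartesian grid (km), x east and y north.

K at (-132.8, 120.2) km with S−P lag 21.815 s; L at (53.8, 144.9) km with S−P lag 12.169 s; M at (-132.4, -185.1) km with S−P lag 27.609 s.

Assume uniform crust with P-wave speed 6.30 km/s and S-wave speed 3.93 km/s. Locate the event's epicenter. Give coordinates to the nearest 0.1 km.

Distance from S−P lag: d = Δt · v_P v_S / (v_P − v_S) = Δt · (6.30·3.93)/(6.30−3.93) ≈ 10.4468·Δt.
So d_K = 227.90, d_L = 127.13, d_M = 288.43 km.
Circle about each station: (x + 132.8)² + (y − 120.2)² = 227.90²; (x − 53.8)² + (y − 144.9)² = 127.13²; (x + 132.4)² + (y + 185.1)² = 288.43².
Subtracting pairs of circle equations eliminates x²+y² and gives linear equations (the radical axes):
373.2 x + 49.4 y = 27582.94
0.8 x − 610.6 y = -11545.56
Solving the 2×2 system: x ≈ 71.4, y ≈ 19.0 km.
Check against K (with the unrounded x, y): √((x + 132.8)²+(y − 120.2)²) = 227.90 ≈ 227.90 km. ✓

(71.4, 19.0)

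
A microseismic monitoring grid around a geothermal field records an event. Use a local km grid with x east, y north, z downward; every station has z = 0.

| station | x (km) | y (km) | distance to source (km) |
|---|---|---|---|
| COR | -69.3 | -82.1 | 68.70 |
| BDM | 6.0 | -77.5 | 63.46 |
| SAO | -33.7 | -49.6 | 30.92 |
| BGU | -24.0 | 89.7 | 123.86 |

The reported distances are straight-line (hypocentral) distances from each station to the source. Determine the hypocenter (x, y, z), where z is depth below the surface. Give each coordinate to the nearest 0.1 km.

x ≈ -30.0 km, y ≈ -31.5 km, depth ≈ 24.8 km

Each station gives a sphere (x−x_i)² + (y−y_i)² + z² = d_i² (stations at z=0).
Subtracting the COR sphere from BDM and SAO: z² cancels, leaving linear equations in x and y:
150.6 x + 9.2 y = -4808.13
71.2 x + 65.0 y = -4183.41
Solving: x ≈ -30.002, y ≈ -31.496 km (keep extra digits for the depth step; rounded: -30.0, -31.5).
Then from the COR sphere: z² = 68.70² − (x + 69.3)² − (y + 82.1)² with x = -30.002, y = -31.496, so z ≈ 24.791 ≈ 24.8 km.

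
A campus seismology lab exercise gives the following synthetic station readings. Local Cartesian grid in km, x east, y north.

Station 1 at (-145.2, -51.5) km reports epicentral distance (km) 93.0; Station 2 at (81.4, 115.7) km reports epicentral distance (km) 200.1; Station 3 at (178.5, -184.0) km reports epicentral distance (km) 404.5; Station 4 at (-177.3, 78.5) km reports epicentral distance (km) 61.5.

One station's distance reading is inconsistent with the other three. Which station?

Solve using three stations at a time. Using Station 2, Station 3, Station 4 (subtract circle equations pairwise → linear system) gives (x, y) ≈ (-117.3, 91.9).
Distances from that point to each station vs reported:
  Station 1: calculated 146.1 vs reported 93.0 → residual 53.1 km
  Station 2: calculated 200.1 vs reported 200.1 → residual 0.0 km
  Station 3: calculated 404.5 vs reported 404.5 → residual 0.0 km
  Station 4: calculated 61.5 vs reported 61.5 → residual 0.0 km
Station 2, Station 3, Station 4 are mutually consistent (residuals ≈ 0); Station 1 is off by 53.1 km.

Station 1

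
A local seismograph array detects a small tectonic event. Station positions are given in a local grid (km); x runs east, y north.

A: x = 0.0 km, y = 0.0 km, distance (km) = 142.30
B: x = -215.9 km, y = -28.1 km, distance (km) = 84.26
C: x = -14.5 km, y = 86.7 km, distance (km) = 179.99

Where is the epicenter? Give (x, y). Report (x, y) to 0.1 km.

Circle about each station: x² + y² = 142.30²; (x + 215.9)² + (y + 28.1)² = 84.26²; (x + 14.5)² + (y − 86.7)² = 179.99².
Subtracting the A equation from the B and C equations removes the quadratic terms:
-431.8 x − 56.2 y = 60551.96
-29.0 x + 173.4 y = -4419.97
Solving the 2×2 system: x ≈ -134.0, y ≈ -47.9 km.

x ≈ -134.0 km, y ≈ -47.9 km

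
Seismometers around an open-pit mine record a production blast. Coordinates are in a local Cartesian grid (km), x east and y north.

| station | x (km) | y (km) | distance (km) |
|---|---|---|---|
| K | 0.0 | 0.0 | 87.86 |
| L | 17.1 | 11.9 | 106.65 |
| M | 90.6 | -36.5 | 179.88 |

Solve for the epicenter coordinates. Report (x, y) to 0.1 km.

Circle about each station: x² + y² = 87.86²; (x − 17.1)² + (y − 11.9)² = 106.65²; (x − 90.6)² + (y + 36.5)² = 179.88².
Subtracting pairs of circle equations eliminates x²+y² and gives linear equations (the radical axes):
34.2 x + 23.8 y = -3220.82
181.2 x − 73.0 y = -15096.82
Solving the 2×2 system: x ≈ -87.3, y ≈ -9.9 km.
Check against K (with the unrounded x, y): √(x²+y²) = 87.86 ≈ 87.86 km. ✓

x ≈ -87.3 km, y ≈ -9.9 km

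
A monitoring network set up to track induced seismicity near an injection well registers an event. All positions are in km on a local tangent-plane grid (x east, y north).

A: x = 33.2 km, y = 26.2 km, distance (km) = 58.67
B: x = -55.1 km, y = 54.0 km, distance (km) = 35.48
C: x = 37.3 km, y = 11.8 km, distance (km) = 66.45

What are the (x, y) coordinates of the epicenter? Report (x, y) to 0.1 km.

Circle about each station: (x − 33.2)² + (y − 26.2)² = 58.67²; (x + 55.1)² + (y − 54.0)² = 35.48²; (x − 37.3)² + (y − 11.8)² = 66.45².
Subtracting pairs of circle equations eliminates x²+y² and gives linear equations (the radical axes):
-176.6 x + 55.6 y = 6346.67
8.2 x − 28.8 y = -1231.58
Solving the 2×2 system: x ≈ -24.7, y ≈ 35.7 km.

-24.7 km east, 35.7 km north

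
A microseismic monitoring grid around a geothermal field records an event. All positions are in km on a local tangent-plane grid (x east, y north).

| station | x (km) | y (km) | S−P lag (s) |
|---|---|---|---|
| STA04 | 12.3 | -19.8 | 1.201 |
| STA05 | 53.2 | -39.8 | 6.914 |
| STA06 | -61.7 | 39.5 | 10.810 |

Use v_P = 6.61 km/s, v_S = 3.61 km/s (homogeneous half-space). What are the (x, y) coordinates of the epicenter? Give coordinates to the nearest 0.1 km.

Distance from S−P lag: d = Δt · v_P v_S / (v_P − v_S) = Δt · (6.61·3.61)/(6.61−3.61) ≈ 7.9540·Δt.
So d_STA04 = 9.55, d_STA05 = 54.99, d_STA06 = 85.98 km.
Circle about each station: (x − 12.3)² + (y + 19.8)² = 9.55²; (x − 53.2)² + (y + 39.8)² = 54.99²; (x + 61.7)² + (y − 39.5)² = 85.98².
Subtracting pairs of circle equations eliminates x²+y² and gives linear equations (the radical axes):
81.8 x − 40.0 y = 938.25
-148.0 x + 118.6 y = -2477.55
Solving the 2×2 system: x ≈ 3.2, y ≈ -16.9 km.

x ≈ 3.2 km, y ≈ -16.9 km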